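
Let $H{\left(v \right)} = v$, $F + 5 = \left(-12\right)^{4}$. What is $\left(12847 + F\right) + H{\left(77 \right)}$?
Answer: $33655$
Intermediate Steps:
$F = 20731$ ($F = -5 + \left(-12\right)^{4} = -5 + 20736 = 20731$)
$\left(12847 + F\right) + H{\left(77 \right)} = \left(12847 + 20731\right) + 77 = 33578 + 77 = 33655$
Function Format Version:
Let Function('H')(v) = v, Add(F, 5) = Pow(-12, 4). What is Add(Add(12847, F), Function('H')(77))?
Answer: 33655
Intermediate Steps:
F = 20731 (F = Add(-5, Pow(-12, 4)) = Add(-5, 20736) = 20731)
Add(Add(12847, F), Function('H')(77)) = Add(Add(12847, 20731), 77) = Add(33578, 77) = 33655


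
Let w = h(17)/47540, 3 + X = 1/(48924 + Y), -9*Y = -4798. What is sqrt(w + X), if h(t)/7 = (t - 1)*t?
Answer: I*sqrt(82836590970967951490)/5290179890 ≈ 1.7204*I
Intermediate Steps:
Y = 4798/9 (Y = -1/9*(-4798) = 4798/9 ≈ 533.11)
X = -1335333/445114 (X = -3 + 1/(48924 + 4798/9) = -3 + 1/(445114/9) = -3 + 9/445114 = -1335333/445114 ≈ -3.0000)
h(t) = 7*t*(-1 + t) (h(t) = 7*((t - 1)*t) = 7*((-1 + t)*t) = 7*(t*(-1 + t)) = 7*t*(-1 + t))
w = 476/11885 (w = (7*17*(-1 + 17))/47540 = (7*17*16)*(1/47540) = 1904*(1/47540) = 476/11885 ≈ 0.040051)
sqrt(w + X) = sqrt(476/11885 - 1335333/445114) = sqrt(-15658558441/5290179890) = I*sqrt(82836590970967951490)/5290179890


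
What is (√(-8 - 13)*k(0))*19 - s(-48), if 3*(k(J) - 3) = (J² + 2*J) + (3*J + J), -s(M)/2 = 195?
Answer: 390 + 57*I*√21 ≈ 390.0 + 261.21*I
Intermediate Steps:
s(M) = -390 (s(M) = -2*195 = -390)
k(J) = 3 + 2*J + J²/3 (k(J) = 3 + ((J² + 2*J) + (3*J + J))/3 = 3 + ((J² + 2*J) + 4*J)/3 = 3 + (J² + 6*J)/3 = 3 + (2*J + J²/3) = 3 + 2*J + J²/3)
(√(-8 - 13)*k(0))*19 - s(-48) = (√(-8 - 13)*(3 + 2*0 + (⅓)*0²))*19 - 1*(-390) = (√(-21)*(3 + 0 + (⅓)*0))*19 + 390 = ((I*√21)*(3 + 0 + 0))*19 + 390 = ((I*√21)*3)*19 + 390 = (3*I*√21)*19 + 390 = 57*I*√21 + 390 = 390 + 57*I*√21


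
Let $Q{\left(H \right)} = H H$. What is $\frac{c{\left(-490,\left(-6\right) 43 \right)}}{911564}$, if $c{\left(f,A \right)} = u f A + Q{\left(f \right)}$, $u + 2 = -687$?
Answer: $- \frac{21715820}{227891} \approx -95.29$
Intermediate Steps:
$Q{\left(H \right)} = H^{2}$
$u = -689$ ($u = -2 - 687 = -689$)
$c{\left(f,A \right)} = f^{2} - 689 A f$ ($c{\left(f,A \right)} = - 689 f A + f^{2} = - 689 A f + f^{2} = f^{2} - 689 A f$)
$\frac{c{\left(-490,\left(-6\right) 43 \right)}}{911564} = \frac{\left(-490\right) \left(-490 - 689 \left(\left(-6\right) 43\right)\right)}{911564} = - 490 \left(-490 - -177762\right) \frac{1}{911564} = - 490 \left(-490 + 177762\right) \frac{1}{911564} = \left(-490\right) 177272 \cdot \frac{1}{911564} = \left(-86863280\right) \frac{1}{911564} = - \frac{21715820}{227891}$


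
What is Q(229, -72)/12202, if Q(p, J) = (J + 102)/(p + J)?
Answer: 15/957857 ≈ 1.5660e-5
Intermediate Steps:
Q(p, J) = (102 + J)/(J + p)
Q(229, -72)/12202 = ((102 - 72)/(-72 + 229))/12202 = (30/157)*(1/12202) = 15/957857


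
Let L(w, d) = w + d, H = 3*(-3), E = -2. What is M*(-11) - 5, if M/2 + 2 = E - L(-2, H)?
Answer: -159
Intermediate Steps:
H = -9
L(w, d) = d + w
M = 14 (M = -4 + 2*(-2 - (-9 - 2)) = -4 + 2*(-2 - 1*(-11)) = -4 + 2*(-2 + 11) = -4 + 2*9 = -4 + 18 = 14)
M*(-11) - 5 = 14*(-11) - 5 = -154 - 5 = -159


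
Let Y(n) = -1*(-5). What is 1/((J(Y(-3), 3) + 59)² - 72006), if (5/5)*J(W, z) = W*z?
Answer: -1/66530 ≈ -1.5031e-5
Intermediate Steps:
Y(n) = 5
J(W, z) = W*z
1/((J(Y(-3), 3) + 59)² - 72006) = 1/((5*3 + 59)² - 72006) = 1/((15 + 59)² - 72006) = 1/(74² - 72006) = 1/(5476 - 72006) = 1/(-66530) = -1/66530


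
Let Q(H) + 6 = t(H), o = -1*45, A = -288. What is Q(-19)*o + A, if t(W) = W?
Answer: 837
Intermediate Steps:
o = -45
Q(H) = -6 + H
Q(-19)*o + A = (-6 - 19)*(-45) - 288 = -25*(-45) - 288 = 1125 - 288 = 837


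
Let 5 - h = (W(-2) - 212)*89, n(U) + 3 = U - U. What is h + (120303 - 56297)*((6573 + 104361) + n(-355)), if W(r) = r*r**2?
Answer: 7100269171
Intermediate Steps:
W(r) = r**3
n(U) = -3 (n(U) = -3 + (U - U) = -3 + 0 = -3)
h = 19585 (h = 5 - ((-2)**3 - 212)*89 = 5 - (-8 - 212)*89 = 5 - (-220)*89 = 5 - 1*(-19580) = 5 + 19580 = 19585)
h + (120303 - 56297)*((6573 + 104361) + n(-355)) = 19585 + (120303 - 56297)*((6573 + 104361) - 3) = 19585 + 64006*(110934 - 3) = 19585 + 64006*110931 = 19585 + 7100249586 = 7100269171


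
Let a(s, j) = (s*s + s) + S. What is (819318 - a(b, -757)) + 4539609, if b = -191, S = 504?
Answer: 5322133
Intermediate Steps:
a(s, j) = 504 + s + s**2 (a(s, j) = (s*s + s) + 504 = (s**2 + s) + 504 = (s + s**2) + 504 = 504 + s + s**2)
(819318 - a(b, -757)) + 4539609 = (819318 - (504 - 191 + (-191)**2)) + 4539609 = (819318 - (504 - 191 + 36481)) + 4539609 = (819318 - 1*36794) + 4539609 = (819318 - 36794) + 4539609 = 782524 + 4539609 = 5322133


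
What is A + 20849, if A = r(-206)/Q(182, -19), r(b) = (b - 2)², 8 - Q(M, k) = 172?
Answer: 843993/41 ≈ 20585.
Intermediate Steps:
Q(M, k) = -164 (Q(M, k) = 8 - 1*172 = 8 - 172 = -164)
r(b) = (-2 + b)²
A = -10816/41 (A = (-2 - 206)²/(-164) = (-208)²*(-1/164) = 43264*(-1/164) = -10816/41 ≈ -263.80)
A + 20849 = -10816/41 + 20849 = 843993/41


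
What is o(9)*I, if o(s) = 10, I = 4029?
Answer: 40290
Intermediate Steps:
o(9)*I = 10*4029 = 40290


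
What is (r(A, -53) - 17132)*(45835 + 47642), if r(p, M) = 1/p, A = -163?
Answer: -261036111609/163 ≈ -1.6014e+9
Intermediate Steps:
(r(A, -53) - 17132)*(45835 + 47642) = (1/(-163) - 17132)*(45835 + 47642) = (-1/163 - 17132)*93477 = -2792517/163*93477 = -261036111609/163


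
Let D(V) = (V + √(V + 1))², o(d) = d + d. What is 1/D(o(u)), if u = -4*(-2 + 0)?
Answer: (16 + √17)⁻² ≈ 0.0024695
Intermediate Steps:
u = 8 (u = -4*(-2) = 8)
o(d) = 2*d
D(V) = (V + √(1 + V))²
1/D(o(u)) = 1/((2*8 + √(1 + 2*8))²) = 1/((16 + √(1 + 16))²) = 1/((16 + √17)²) = (16 + √17)⁻²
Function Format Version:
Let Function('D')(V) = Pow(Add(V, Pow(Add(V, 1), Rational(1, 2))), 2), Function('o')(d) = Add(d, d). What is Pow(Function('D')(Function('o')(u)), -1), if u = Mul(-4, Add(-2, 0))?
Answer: Pow(Add(16, Pow(17, Rational(1, 2))), -2) ≈ 0.0024695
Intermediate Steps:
u = 8 (u = Mul(-4, -2) = 8)
Function('o')(d) = Mul(2, d)
Function('D')(V) = Pow(Add(V, Pow(Add(1, V), Rational(1, 2))), 2)
Pow(Function('D')(Function('o')(u)), -1) = Pow(Pow(Add(Mul(2, 8), Pow(Add(1, Mul(2, 8)), Rational(1, 2))), 2), -1) = Pow(Pow(Add(16, Pow(Add(1, 16), Rational(1, 2))), 2), -1) = Pow(Pow(Add(16, Pow(17, Rational(1, 2))), 2), -1) = Pow(Add(16, Pow(17, Rational(1, 2))), -2)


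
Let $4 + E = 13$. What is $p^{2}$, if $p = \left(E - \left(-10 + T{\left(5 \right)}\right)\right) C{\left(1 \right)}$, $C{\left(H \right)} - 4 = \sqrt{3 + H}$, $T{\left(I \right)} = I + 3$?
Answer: $4356$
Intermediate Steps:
$T{\left(I \right)} = 3 + I$
$E = 9$ ($E = -4 + 13 = 9$)
$C{\left(H \right)} = 4 + \sqrt{3 + H}$
$p = 66$ ($p = \left(9 + \left(\left(2 - -8\right) - \left(3 + 5\right)\right)\right) \left(4 + \sqrt{3 + 1}\right) = \left(9 + \left(\left(2 + 8\right) - 8\right)\right) \left(4 + \sqrt{4}\right) = \left(9 + \left(10 - 8\right)\right) \left(4 + 2\right) = \left(9 + 2\right) 6 = 11 \cdot 6 = 66$)
$p^{2} = 66^{2} = 4356$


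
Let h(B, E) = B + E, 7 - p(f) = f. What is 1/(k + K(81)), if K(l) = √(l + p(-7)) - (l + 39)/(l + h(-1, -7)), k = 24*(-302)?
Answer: -38633352/280077535921 - 5329*√95/280077535921 ≈ -0.00013812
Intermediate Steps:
p(f) = 7 - f
k = -7248
K(l) = √(14 + l) - (39 + l)/(-8 + l) (K(l) = √(l + (7 - 1*(-7))) - (l + 39)/(l + (-1 - 7)) = √(l + (7 + 7)) - (39 + l)/(l - 8) = √(l + 14) - (39 + l)/(-8 + l) = √(14 + l) - (39 + l)/(-8 + l))
1/(k + K(81)) = 1/(-7248 + (-39 - 1*81 - 8*√(14 + 81) + 81*√(14 + 81))/(-8 + 81)) = 1/(-7248 + (-39 - 81 - 8*√95 + 81*√95)/73) = 1/(-7248 + (-120 + 73*√95)/73) = 1/(-7248 + (-120/73 + √95)) = 1/(-529224/73 + √95)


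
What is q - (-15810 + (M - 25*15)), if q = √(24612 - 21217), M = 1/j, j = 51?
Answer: 825434/51 + √3395 ≈ 16243.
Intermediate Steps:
M = 1/51 ≈ 0.019608
q = √3395 ≈ 58.267
q - (-15810 + (M - 25*15)) = √3395 - (-15810 + (1/51 - 25*15)) = √3395 - (-15810 + (1/51 - 375)) = √3395 - (-15810 - 19124/51) = √3395 - 1*(-825434/51) = √3395 + 825434/51 = 825434/51 + √3395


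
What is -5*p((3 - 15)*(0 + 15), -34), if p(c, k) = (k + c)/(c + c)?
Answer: -107/36 ≈ -2.9722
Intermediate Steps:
p(c, k) = (c + k)/(2*c) (p(c, k) = (c + k)/((2*c)) = (c + k)*(1/(2*c)) = (c + k)/(2*c))
-5*p((3 - 15)*(0 + 15), -34) = -5*((3 - 15)*(0 + 15) - 34)/(2*((3 - 15)*(0 + 15))) = -5*(-12*15 - 34)/(2*((-12*15))) = -5*(-180 - 34)/(2*(-180)) = -5*(-1)*(-214)/(2*180) = -5*107/180 = -107/36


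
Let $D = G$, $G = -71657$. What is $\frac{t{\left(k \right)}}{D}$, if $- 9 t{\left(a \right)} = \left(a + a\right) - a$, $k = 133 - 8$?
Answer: $\frac{125}{644913} \approx 0.00019382$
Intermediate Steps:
$k = 125$ ($k = 133 + \left(-75 + 67\right) = 133 - 8 = 125$)
$t{\left(a \right)} = - \frac{a}{9}$ ($t{\left(a \right)} = - \frac{\left(a + a\right) - a}{9} = - \frac{2 a - a}{9} = - \frac{a}{9}$)
$D = -71657$
$\frac{t{\left(k \right)}}{D} = \frac{\left(- \frac{1}{9}\right) 125}{-71657} = \left(- \frac{125}{9}\right) \left(- \frac{1}{71657}\right) = \frac{125}{644913}$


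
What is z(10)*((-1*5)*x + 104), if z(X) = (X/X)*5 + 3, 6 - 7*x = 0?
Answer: 5584/7 ≈ 797.71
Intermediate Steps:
x = 6/7 (x = 6/7 - 1/7*0 = 6/7 + 0 = 6/7 ≈ 0.85714)
z(X) = 8 (z(X) = 1*5 + 3 = 5 + 3 = 8)
z(10)*((-1*5)*x + 104) = 8*(-1*5*(6/7) + 104) = 8*(-5*6/7 + 104) = 8*(-30/7 + 104) = 8*(698/7) = 5584/7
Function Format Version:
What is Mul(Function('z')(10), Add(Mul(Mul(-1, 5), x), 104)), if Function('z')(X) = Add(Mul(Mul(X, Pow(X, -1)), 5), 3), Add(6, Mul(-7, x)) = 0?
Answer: Rational(5584, 7) ≈ 797.71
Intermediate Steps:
x = Rational(6, 7) (x = Add(Rational(6, 7), Mul(Rational(-1, 7), 0)) = Add(Rational(6, 7), 0) = Rational(6, 7) ≈ 0.85714)
Function('z')(X) = 8 (Function('z')(X) = Add(Mul(1, 5), 3) = Add(5, 3) = 8)
Mul(Function('z')(10), Add(Mul(Mul(-1, 5), x), 104)) = Mul(8, Add(Mul(Mul(-1, 5), Rational(6, 7)), 104)) = Mul(8, Add(Mul(-5, Rational(6, 7)), 104)) = Mul(8, Add(Rational(-30, 7), 104)) = Mul(8, Rational(698, 7)) = Rational(5584, 7)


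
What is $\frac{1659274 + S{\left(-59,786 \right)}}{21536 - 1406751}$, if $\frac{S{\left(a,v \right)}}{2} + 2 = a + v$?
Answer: $- \frac{127748}{106555} \approx -1.1989$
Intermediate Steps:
$S{\left(a,v \right)} = -4 + 2 a + 2 v$ ($S{\left(a,v \right)} = -4 + 2 \left(a + v\right) = -4 + \left(2 a + 2 v\right) = -4 + 2 a + 2 v$)
$\frac{1659274 + S{\left(-59,786 \right)}}{21536 - 1406751} = \frac{1659274 + \left(-4 + 2 \left(-59\right) + 2 \cdot 786\right)}{21536 - 1406751} = \frac{1659274 - -1450}{-1385215} = \left(1659274 + 1450\right) \left(- \frac{1}{1385215}\right) = 1660724 \left(- \frac{1}{1385215}\right) = - \frac{127748}{106555}$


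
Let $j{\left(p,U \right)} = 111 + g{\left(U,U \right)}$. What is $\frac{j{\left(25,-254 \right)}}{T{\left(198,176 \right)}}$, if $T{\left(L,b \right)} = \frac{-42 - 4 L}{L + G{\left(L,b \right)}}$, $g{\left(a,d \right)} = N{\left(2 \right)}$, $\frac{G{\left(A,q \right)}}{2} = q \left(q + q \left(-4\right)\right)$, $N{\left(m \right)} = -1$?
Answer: $\frac{3403730}{139} \approx 24487.0$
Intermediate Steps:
$G{\left(A,q \right)} = - 6 q^{2}$ ($G{\left(A,q \right)} = 2 q \left(q + q \left(-4\right)\right) = 2 q \left(q - 4 q\right) = 2 q \left(- 3 q\right) = 2 \left(- 3 q^{2}\right) = - 6 q^{2}$)
$g{\left(a,d \right)} = -1$
$j{\left(p,U \right)} = 110$ ($j{\left(p,U \right)} = 111 - 1 = 110$)
$T{\left(L,b \right)} = \frac{-42 - 4 L}{L - 6 b^{2}}$
$\frac{j{\left(25,-254 \right)}}{T{\left(198,176 \right)}} = \frac{110}{2 \frac{1}{\left(-1\right) 198 + 6 \cdot 176^{2}} \left(21 + 2 \cdot 198\right)} = \frac{110}{2 \frac{1}{-198 + 6 \cdot 30976} \left(21 + 396\right)} = \frac{110}{2 \frac{1}{-198 + 185856} \cdot 417} = \frac{110}{2 \cdot \frac{1}{185658} \cdot 417} = \frac{110}{\frac{139}{30943}} = 110 \cdot \frac{30943}{139} = \frac{3403730}{139}$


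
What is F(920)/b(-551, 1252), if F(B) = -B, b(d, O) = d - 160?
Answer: 920/711 ≈ 1.2940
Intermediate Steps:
b(d, O) = -160 + d
F(920)/b(-551, 1252) = (-1*920)/(-160 - 551) = -920/(-711) = -920*(-1/711) = 920/711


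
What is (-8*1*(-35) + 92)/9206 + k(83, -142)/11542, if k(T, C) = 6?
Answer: 1087215/26563913 ≈ 0.040928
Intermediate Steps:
(-8*1*(-35) + 92)/9206 + k(83, -142)/11542 = (-8*1*(-35) + 92)/9206 + 6/11542 = (-8*(-35) + 92)*(1/9206) + 6*(1/11542) = (280 + 92)*(1/9206) + 3/5771 = 372*(1/9206) + 3/5771 = 186/4603 + 3/5771 = 1087215/26563913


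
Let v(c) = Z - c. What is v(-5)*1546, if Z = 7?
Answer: 18552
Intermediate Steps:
v(c) = 7 - c
v(-5)*1546 = (7 - 1*(-5))*1546 = (7 + 5)*1546 = 12*1546 = 18552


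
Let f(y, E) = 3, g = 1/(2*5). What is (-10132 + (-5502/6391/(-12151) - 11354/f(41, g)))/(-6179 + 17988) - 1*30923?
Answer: -12153891272402315/393022284501 ≈ -30924.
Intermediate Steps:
g = ⅒ (g = 1/10 = ⅒ ≈ 0.10000)
(-10132 + (-5502/6391/(-12151) - 11354/f(41, g)))/(-6179 + 17988) - 1*30923 = (-10132 + (-5502/6391/(-12151) - 11354/3))/(-6179 + 17988) - 1*30923 = (-10132 + (-5502*1/6391*(-1/12151) - 11354*⅓))/11809 - 30923 = (-10132 + (-786/913*(-1/12151) - 11354/3))*(1/11809) - 30923 = (-10132 + (786/11093863 - 11354/3))*(1/11809) - 30923 = (-10132 - 125959718144/33281589)*(1/11809) - 30923 = -463168777892/33281589*1/11809 - 30923 = -463168777892/393022284501 - 30923 = -12153891272402315/393022284501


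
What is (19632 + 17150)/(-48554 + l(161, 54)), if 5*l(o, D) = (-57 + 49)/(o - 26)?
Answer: -12413925/16386979 ≈ -0.75755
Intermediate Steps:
l(o, D) = -8/(5*(-26 + o)) (l(o, D) = ((-57 + 49)/(o - 26))/5 = (-8/(-26 + o))/5 = -8/(5*(-26 + o)))
(19632 + 17150)/(-48554 + l(161, 54)) = (19632 + 17150)/(-48554 - 8/(-130 + 5*161)) = 36782/(-48554 - 8/(-130 + 805)) = 36782/(-48554 - 8/675) = 36782/(-32773958/675) = 36782*(-675/32773958) = -12413925/16386979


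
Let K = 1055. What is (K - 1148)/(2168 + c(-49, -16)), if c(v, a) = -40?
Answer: -93/2128 ≈ -0.043703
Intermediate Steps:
(K - 1148)/(2168 + c(-49, -16)) = (1055 - 1148)/(2168 - 40) = -93/2128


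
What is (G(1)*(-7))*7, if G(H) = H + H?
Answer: -98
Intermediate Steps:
G(H) = 2*H
(G(1)*(-7))*7 = ((2*1)*(-7))*7 = (2*(-7))*7 = -14*7 = -98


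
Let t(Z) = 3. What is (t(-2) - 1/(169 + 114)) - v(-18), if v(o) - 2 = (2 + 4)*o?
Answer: 30846/283 ≈ 109.00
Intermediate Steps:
v(o) = 2 + 6*o (v(o) = 2 + (2 + 4)*o = 2 + 6*o)
(t(-2) - 1/(169 + 114)) - v(-18) = (3 - 1/(169 + 114)) - (2 + 6*(-18)) = (3 - 1/283) - (2 - 108) = (3 - 1*1/283) - 1*(-106) = (3 - 1/283) + 106 = 848/283 + 106 = 30846/283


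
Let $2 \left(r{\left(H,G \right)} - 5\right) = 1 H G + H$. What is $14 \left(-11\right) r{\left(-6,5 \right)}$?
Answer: $2002$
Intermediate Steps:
$r{\left(H,G \right)} = 5 + \frac{H}{2} + \frac{G H}{2}$ ($r{\left(H,G \right)} = 5 + \frac{1 H G + H}{2} = 5 + \frac{H G + H}{2} = 5 + \frac{G H + H}{2} = 5 + \frac{H + G H}{2} = 5 + \left(\frac{H}{2} + \frac{G H}{2}\right) = 5 + \frac{H}{2} + \frac{G H}{2}$)
$14 \left(-11\right) r{\left(-6,5 \right)} = 14 \left(-11\right) \left(5 + \frac{1}{2} \left(-6\right) + \frac{1}{2} \cdot 5 \left(-6\right)\right) = - 154 \left(5 - 3 - 15\right) = \left(-154\right) \left(-13\right) = 2002$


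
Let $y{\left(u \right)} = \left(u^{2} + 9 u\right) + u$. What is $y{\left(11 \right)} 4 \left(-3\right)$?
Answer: $-2772$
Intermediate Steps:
$y{\left(u \right)} = u^{2} + 10 u$
$y{\left(11 \right)} 4 \left(-3\right) = 11 \left(10 + 11\right) 4 \left(-3\right) = 11 \cdot 21 \cdot 4 \left(-3\right) = 231 \cdot 4 \left(-3\right) = 924 \left(-3\right) = -2772$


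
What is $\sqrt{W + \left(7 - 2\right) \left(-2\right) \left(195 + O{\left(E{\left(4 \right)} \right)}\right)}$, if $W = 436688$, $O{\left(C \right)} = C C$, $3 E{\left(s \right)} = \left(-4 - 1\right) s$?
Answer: $\frac{\sqrt{3908642}}{3} \approx 659.01$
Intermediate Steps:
$E{\left(s \right)} = - \frac{5 s}{3}$ ($E{\left(s \right)} = \frac{\left(-4 - 1\right) s}{3} = \frac{\left(-5\right) s}{3} = - \frac{5 s}{3}$)
$O{\left(C \right)} = C^{2}$
$\sqrt{W + \left(7 - 2\right) \left(-2\right) \left(195 + O{\left(E{\left(4 \right)} \right)}\right)} = \sqrt{436688 + \left(7 - 2\right) \left(-2\right) \left(195 + \left(\left(- \frac{5}{3}\right) 4\right)^{2}\right)} = \sqrt{436688 + 5 \left(-2\right) \left(195 + \left(- \frac{20}{3}\right)^{2}\right)} = \sqrt{436688 - 10 \left(195 + \frac{400}{9}\right)} = \sqrt{436688 - \frac{21550}{9}} = \sqrt{\frac{3908642}{9}} = \frac{\sqrt{3908642}}{3}$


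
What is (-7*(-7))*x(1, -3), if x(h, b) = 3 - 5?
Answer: -98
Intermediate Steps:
x(h, b) = -2
(-7*(-7))*x(1, -3) = -7*(-7)*(-2) = 49*(-2) = -98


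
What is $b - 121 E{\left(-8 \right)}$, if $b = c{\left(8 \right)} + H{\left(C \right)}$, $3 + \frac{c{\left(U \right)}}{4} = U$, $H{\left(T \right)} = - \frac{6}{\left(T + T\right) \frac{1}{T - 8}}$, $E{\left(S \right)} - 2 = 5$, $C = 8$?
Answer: $-827$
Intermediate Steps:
$E{\left(S \right)} = 7$ ($E{\left(S \right)} = 2 + 5 = 7$)
$H{\left(T \right)} = - \frac{3 \left(-8 + T\right)}{T}$ ($H{\left(T \right)} = - \frac{6}{2 T \frac{1}{-8 + T}} = - 6 \frac{-8 + T}{2 T} = - \frac{3 \left(-8 + T\right)}{T}$)
$c{\left(U \right)} = -12 + 4 U$
$b = 20$ ($b = \left(-12 + 4 \cdot 8\right) - \left(3 - \frac{24}{8}\right) = \left(-12 + 32\right) + \left(-3 + 24 \cdot \frac{1}{8}\right) = 20 + \left(-3 + 3\right) = 20 + 0 = 20$)
$b - 121 E{\left(-8 \right)} = 20 - 847 = -827$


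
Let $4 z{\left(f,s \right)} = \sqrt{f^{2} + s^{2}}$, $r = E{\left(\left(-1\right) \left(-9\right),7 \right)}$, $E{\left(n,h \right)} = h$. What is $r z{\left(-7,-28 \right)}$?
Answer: $\frac{49 \sqrt{17}}{4} \approx 50.508$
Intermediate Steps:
$r = 7$
$z{\left(f,s \right)} = \frac{\sqrt{f^{2} + s^{2}}}{4}$
$r z{\left(-7,-28 \right)} = 7 \frac{\sqrt{\left(-7\right)^{2} + \left(-28\right)^{2}}}{4} = 7 \frac{\sqrt{49 + 784}}{4} = 7 \frac{\sqrt{833}}{4} = 7 \frac{7 \sqrt{17}}{4} = \frac{49 \sqrt{17}}{4}$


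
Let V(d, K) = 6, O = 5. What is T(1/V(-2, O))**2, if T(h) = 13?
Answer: 169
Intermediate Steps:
T(1/V(-2, O))**2 = 13**2 = 169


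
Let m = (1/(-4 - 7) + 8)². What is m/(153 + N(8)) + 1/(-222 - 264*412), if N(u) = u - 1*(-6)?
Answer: 1515535801/4046088024 ≈ 0.37457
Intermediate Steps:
N(u) = 6 + u (N(u) = u + 6 = 6 + u)
m = 7569/121 (m = (1/(-11) + 8)² = (-1/11 + 8)² = (87/11)² = 7569/121 ≈ 62.554)
m/(153 + N(8)) + 1/(-222 - 264*412) = 7569/(121*(153 + (6 + 8))) + 1/(-222 - 264*412) = 7569/(121*(153 + 14)) + (1/412)/(-486) = (7569/121)/167 - 1/486*1/412 = (7569/121)*(1/167) - 1/200232 = 7569/20207 - 1/200232 = 1515535801/4046088024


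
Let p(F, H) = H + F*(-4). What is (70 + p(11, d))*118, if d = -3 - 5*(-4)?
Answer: 5074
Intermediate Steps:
d = 17 (d = -3 + 20 = 17)
p(F, H) = H - 4*F
(70 + p(11, d))*118 = (70 + (17 - 4*11))*118 = (70 + (17 - 44))*118 = (70 - 27)*118 = 43*118 = 5074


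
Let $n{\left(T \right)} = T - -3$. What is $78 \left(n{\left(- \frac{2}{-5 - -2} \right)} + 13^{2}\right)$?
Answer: $13468$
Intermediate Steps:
$n{\left(T \right)} = 3 + T$ ($n{\left(T \right)} = T + 3 = 3 + T$)
$78 \left(n{\left(- \frac{2}{-5 - -2} \right)} + 13^{2}\right) = 78 \left(\left(3 - \frac{2}{-5 - -2}\right) + 13^{2}\right) = 78 \left(\left(3 - \frac{2}{-5 + 2}\right) + 169\right) = 78 \left(\left(3 - \frac{2}{-3}\right) + 169\right) = 78 \left(\left(3 - - \frac{2}{3}\right) + 169\right) = 78 \left(\left(3 + \frac{2}{3}\right) + 169\right) = 78 \left(\frac{11}{3} + 169\right) = 78 \cdot \frac{518}{3} = 13468$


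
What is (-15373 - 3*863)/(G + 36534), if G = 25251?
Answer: -17962/61785 ≈ -0.29072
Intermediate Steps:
(-15373 - 3*863)/(G + 36534) = (-15373 - 3*863)/(25251 + 36534) = (-15373 - 2589)/61785 = -17962*1/61785 = -17962/61785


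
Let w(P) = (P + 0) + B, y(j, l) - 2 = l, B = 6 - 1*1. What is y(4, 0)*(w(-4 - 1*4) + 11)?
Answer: 16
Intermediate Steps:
B = 5 (B = 6 - 1 = 5)
y(j, l) = 2 + l
w(P) = 5 + P (w(P) = (P + 0) + 5 = P + 5 = 5 + P)
y(4, 0)*(w(-4 - 1*4) + 11) = (2 + 0)*((5 + (-4 - 1*4)) + 11) = 2*((5 + (-4 - 4)) + 11) = 2*((5 - 8) + 11) = 2*(-3 + 11) = 2*8 = 16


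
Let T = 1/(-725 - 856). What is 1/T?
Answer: -1581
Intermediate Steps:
T = -1/1581 (T = 1/(-1581) = -1/1581 ≈ -0.00063251)
1/T = 1/(-1/1581) = -1581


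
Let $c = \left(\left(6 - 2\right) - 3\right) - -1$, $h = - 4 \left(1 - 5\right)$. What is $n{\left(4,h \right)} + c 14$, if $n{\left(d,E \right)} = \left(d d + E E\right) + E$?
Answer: $316$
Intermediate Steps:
$h = 16$ ($h = \left(-4\right) \left(-4\right) = 16$)
$c = 2$ ($c = \left(4 - 3\right) + 1 = 1 + 1 = 2$)
$n{\left(d,E \right)} = E + E^{2} + d^{2}$ ($n{\left(d,E \right)} = \left(d^{2} + E^{2}\right) + E = \left(E^{2} + d^{2}\right) + E = E + E^{2} + d^{2}$)
$n{\left(4,h \right)} + c 14 = \left(16 + 16^{2} + 4^{2}\right) + 2 \cdot 14 = \left(16 + 256 + 16\right) + 28 = 288 + 28 = 316$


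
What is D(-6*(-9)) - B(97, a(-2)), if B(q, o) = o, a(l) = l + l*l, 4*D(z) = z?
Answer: 23/2 ≈ 11.500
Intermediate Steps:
D(z) = z/4
a(l) = l + l²
D(-6*(-9)) - B(97, a(-2)) = (-6*(-9))/4 - (-2)*(1 - 2) = (¼)*54 - (-2)*(-1) = 27/2 - 1*2 = 27/2 - 2 = 23/2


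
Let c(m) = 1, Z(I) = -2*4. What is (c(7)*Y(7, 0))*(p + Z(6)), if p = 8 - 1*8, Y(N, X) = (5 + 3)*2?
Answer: -128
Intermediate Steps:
Z(I) = -8
Y(N, X) = 16 (Y(N, X) = 8*2 = 16)
p = 0 (p = 8 - 8 = 0)
(c(7)*Y(7, 0))*(p + Z(6)) = (1*16)*(0 - 8) = 16*(-8) = -128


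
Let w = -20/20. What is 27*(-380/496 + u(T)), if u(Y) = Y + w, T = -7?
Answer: -29349/124 ≈ -236.69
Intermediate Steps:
w = -1 (w = -20*1/20 = -1)
u(Y) = -1 + Y (u(Y) = Y - 1 = -1 + Y)
27*(-380/496 + u(T)) = 27*(-380/496 + (-1 - 7)) = 27*(-380*1/496 - 8) = 27*(-95/124 - 8) = 27*(-1087/124) = -29349/124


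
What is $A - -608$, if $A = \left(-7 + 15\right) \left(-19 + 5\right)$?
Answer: $496$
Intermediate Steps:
$A = -112$ ($A = 8 \left(-14\right) = -112$)
$A - -608 = -112 - -608 = -112 + 608 = 496$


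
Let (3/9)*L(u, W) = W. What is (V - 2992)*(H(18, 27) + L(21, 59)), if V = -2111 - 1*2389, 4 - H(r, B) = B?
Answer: -1153768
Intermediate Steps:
H(r, B) = 4 - B
V = -4500 (V = -2111 - 2389 = -4500)
L(u, W) = 3*W
(V - 2992)*(H(18, 27) + L(21, 59)) = (-4500 - 2992)*((4 - 1*27) + 3*59) = -7492*((4 - 27) + 177) = -7492*(-23 + 177) = -7492*154 = -1153768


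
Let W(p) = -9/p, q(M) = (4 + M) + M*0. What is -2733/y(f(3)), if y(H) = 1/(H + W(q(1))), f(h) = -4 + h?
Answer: 38262/5 ≈ 7652.4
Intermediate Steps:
q(M) = 4 + M (q(M) = (4 + M) + 0 = 4 + M)
y(H) = 1/(-9/5 + H) (y(H) = 1/(H - 9/(4 + 1)) = 1/(H - 9/5) = 1/(-9/5 + H))
-2733/y(f(3)) = -2733/(5/(-9 + 5*(-4 + 3))) = -2733/(5/(-9 + 5*(-1))) = -2733/(5/(-9 - 5)) = -2733/(5/(-14)) = -2733/(5*(-1/14)) = -2733/(-5/14) = -2733*(-14/5) = 38262/5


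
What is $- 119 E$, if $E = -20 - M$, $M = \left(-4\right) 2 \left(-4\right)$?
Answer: $6188$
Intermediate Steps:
$M = 32$ ($M = \left(-8\right) \left(-4\right) = 32$)
$E = -52$ ($E = -20 - 32 = -52$)
$- 119 E = \left(-119\right) \left(-52\right) = 6188$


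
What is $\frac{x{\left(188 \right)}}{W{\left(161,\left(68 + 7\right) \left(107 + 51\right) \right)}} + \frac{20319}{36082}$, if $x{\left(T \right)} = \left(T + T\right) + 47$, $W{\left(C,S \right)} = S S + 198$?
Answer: $\frac{79257335093}{140742549701} \approx 0.56314$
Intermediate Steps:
$W{\left(C,S \right)} = 198 + S^{2}$ ($W{\left(C,S \right)} = S^{2} + 198 = 198 + S^{2}$)
$x{\left(T \right)} = 47 + 2 T$ ($x{\left(T \right)} = 2 T + 47 = 47 + 2 T$)
$\frac{x{\left(188 \right)}}{W{\left(161,\left(68 + 7\right) \left(107 + 51\right) \right)}} + \frac{20319}{36082} = \frac{47 + 2 \cdot 188}{198 + \left(\left(68 + 7\right) \left(107 + 51\right)\right)^{2}} + \frac{20319}{36082} = \frac{47 + 376}{198 + \left(75 \cdot 158\right)^{2}} + 20319 \cdot \frac{1}{36082} = \frac{423}{198 + 11850^{2}} + \frac{20319}{36082} = \frac{423}{198 + 140422500} + \frac{20319}{36082} = \frac{423}{140422698} + \frac{20319}{36082} = 423 \cdot \frac{1}{140422698} + \frac{20319}{36082} = \frac{47}{15602522} + \frac{20319}{36082} = \frac{79257335093}{140742549701}$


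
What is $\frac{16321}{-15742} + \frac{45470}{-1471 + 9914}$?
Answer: $\frac{577990537}{132909706} \approx 4.3487$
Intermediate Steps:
$\frac{16321}{-15742} + \frac{45470}{-1471 + 9914} = 16321 \left(- \frac{1}{15742}\right) + \frac{45470}{8443} = - \frac{16321}{15742} + 45470 \cdot \frac{1}{8443} = - \frac{16321}{15742} + \frac{45470}{8443} = \frac{577990537}{132909706}$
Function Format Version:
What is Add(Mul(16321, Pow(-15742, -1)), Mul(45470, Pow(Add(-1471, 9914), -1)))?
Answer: Rational(577990537, 132909706) ≈ 4.3487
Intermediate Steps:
Add(Mul(16321, Pow(-15742, -1)), Mul(45470, Pow(Add(-1471, 9914), -1))) = Add(Mul(16321, Rational(-1, 15742)), Mul(45470, Pow(8443, -1))) = Add(Rational(-16321, 15742), Mul(45470, Rational(1, 8443))) = Add(Rational(-16321, 15742), Rational(45470, 8443)) = Rational(577990537, 132909706)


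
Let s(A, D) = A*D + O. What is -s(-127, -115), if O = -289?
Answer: -14316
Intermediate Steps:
s(A, D) = -289 + A*D (s(A, D) = A*D - 289 = -289 + A*D)
-s(-127, -115) = -(-289 - 127*(-115)) = -(-289 + 14605) = -1*14316 = -14316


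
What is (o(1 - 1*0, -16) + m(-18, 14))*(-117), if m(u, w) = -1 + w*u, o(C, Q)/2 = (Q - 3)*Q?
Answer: -41535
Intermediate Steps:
o(C, Q) = 2*Q*(-3 + Q) (o(C, Q) = 2*((Q - 3)*Q) = 2*((-3 + Q)*Q) = 2*(Q*(-3 + Q)) = 2*Q*(-3 + Q))
m(u, w) = -1 + u*w
(o(1 - 1*0, -16) + m(-18, 14))*(-117) = (2*(-16)*(-3 - 16) + (-1 - 18*14))*(-117) = (2*(-16)*(-19) + (-1 - 252))*(-117) = (608 - 253)*(-117) = 355*(-117) = -41535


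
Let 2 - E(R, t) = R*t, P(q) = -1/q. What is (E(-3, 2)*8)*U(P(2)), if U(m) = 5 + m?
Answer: 288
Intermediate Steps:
E(R, t) = 2 - R*t
(E(-3, 2)*8)*U(P(2)) = ((2 - 1*(-3)*2)*8)*(5 - 1/2) = ((2 + 6)*8)*(5 - 1*½) = (8*8)*(5 - ½) = 64*(9/2) = 288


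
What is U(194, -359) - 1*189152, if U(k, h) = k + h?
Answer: -189317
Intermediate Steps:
U(k, h) = h + k
U(194, -359) - 1*189152 = (-359 + 194) - 1*189152 = -165 - 189152 = -189317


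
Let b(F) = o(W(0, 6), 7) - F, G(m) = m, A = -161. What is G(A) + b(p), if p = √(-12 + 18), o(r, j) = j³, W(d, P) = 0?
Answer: 182 - √6 ≈ 179.55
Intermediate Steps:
p = √6 ≈ 2.4495
b(F) = 343 - F (b(F) = 7³ - F = 343 - F)
G(A) + b(p) = -161 + (343 - √6) = 182 - √6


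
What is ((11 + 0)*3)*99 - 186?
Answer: 3081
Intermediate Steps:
((11 + 0)*3)*99 - 186 = (11*3)*99 - 186 = 33*99 - 186 = 3267 - 186 = 3081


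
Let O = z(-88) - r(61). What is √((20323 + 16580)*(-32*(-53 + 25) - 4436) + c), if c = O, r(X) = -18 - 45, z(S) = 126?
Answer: 3*I*√14515159 ≈ 11430.0*I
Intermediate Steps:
r(X) = -63
O = 189 (O = 126 - 1*(-63) = 126 + 63 = 189)
c = 189
√((20323 + 16580)*(-32*(-53 + 25) - 4436) + c) = √((20323 + 16580)*(-32*(-53 + 25) - 4436) + 189) = √(36903*(-32*(-28) - 4436) + 189) = √(36903*(896 - 4436) + 189) = √(36903*(-3540) + 189) = √(-130636620 + 189) = √(-130636431) = 3*I*√14515159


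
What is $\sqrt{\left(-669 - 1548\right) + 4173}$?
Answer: $2 \sqrt{489} \approx 44.227$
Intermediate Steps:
$\sqrt{\left(-669 - 1548\right) + 4173} = \sqrt{-2217 + 4173} = \sqrt{1956} = 2 \sqrt{489}$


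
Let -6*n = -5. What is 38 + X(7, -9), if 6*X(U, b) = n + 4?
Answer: 1397/36 ≈ 38.806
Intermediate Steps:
n = ⅚ (n = -⅙*(-5) = ⅚ ≈ 0.83333)
X(U, b) = 29/36 (X(U, b) = (⅚ + 4)/6 = (⅙)*(29/6) = 29/36)
38 + X(7, -9) = 38 + 29/36 = 1397/36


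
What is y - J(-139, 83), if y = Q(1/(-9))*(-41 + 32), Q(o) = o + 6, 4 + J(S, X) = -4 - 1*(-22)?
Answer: -67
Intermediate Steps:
J(S, X) = 14 (J(S, X) = -4 + (-4 - 1*(-22)) = -4 + (-4 + 22) = -4 + 18 = 14)
Q(o) = 6 + o
y = -53 (y = (6 + 1/(-9))*(-41 + 32) = (6 - 1/9)*(-9) = (53/9)*(-9) = -53)
y - J(-139, 83) = -53 - 1*14 = -53 - 14 = -67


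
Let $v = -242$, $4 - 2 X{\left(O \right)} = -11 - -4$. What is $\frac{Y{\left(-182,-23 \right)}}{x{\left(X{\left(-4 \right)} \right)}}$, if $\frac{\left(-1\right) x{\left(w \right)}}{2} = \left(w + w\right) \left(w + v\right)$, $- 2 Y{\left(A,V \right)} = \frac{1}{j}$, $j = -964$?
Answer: $\frac{1}{10031384} \approx 9.9687 \cdot 10^{-8}$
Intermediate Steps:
$X{\left(O \right)} = \frac{11}{2}$ ($X{\left(O \right)} = 2 - \frac{-11 - -4}{2} = 2 - \frac{-11 + 4}{2} = 2 - - \frac{7}{2} = 2 + \frac{7}{2} = \frac{11}{2}$)
$Y{\left(A,V \right)} = \frac{1}{1928}$ ($Y{\left(A,V \right)} = - \frac{1}{2 \left(-964\right)} = \left(- \frac{1}{2}\right) \left(- \frac{1}{964}\right) = \frac{1}{1928}$)
$x{\left(w \right)} = - 4 w \left(-242 + w\right)$ ($x{\left(w \right)} = - 2 \left(w + w\right) \left(w - 242\right) = - 2 \cdot 2 w \left(-242 + w\right) = - 4 w \left(-242 + w\right)$)
$\frac{Y{\left(-182,-23 \right)}}{x{\left(X{\left(-4 \right)} \right)}} = \frac{1}{1928 \cdot 4 \cdot \frac{11}{2} \left(242 - \frac{11}{2}\right)} = \frac{1}{1928 \cdot 4 \cdot \frac{11}{2} \cdot \frac{473}{2}} = \frac{1}{1928 \cdot 5203} = \frac{1}{1928} \cdot \frac{1}{5203} = \frac{1}{10031384}$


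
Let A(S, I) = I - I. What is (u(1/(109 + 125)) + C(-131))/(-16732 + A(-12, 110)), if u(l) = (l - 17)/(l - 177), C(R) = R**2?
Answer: -355380557/346494622 ≈ -1.0256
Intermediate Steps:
u(l) = (-17 + l)/(-177 + l)
A(S, I) = 0
(u(1/(109 + 125)) + C(-131))/(-16732 + A(-12, 110)) = ((-17 + 1/(109 + 125))/(-177 + 1/(109 + 125)) + (-131)**2)/(-16732 + 0) = ((-17 + 1/234)/(-177 + 1/234) + 17161)/(-16732) = ((-17 + 1/234)/(-177 + 1/234) + 17161)*(-1/16732) = (-3977/234/(-41417/234) + 17161)*(-1/16732) = (-234/41417*(-3977/234) + 17161)*(-1/16732) = (3977/41417 + 17161)*(-1/16732) = (710761114/41417)*(-1/16732) = -355380557/346494622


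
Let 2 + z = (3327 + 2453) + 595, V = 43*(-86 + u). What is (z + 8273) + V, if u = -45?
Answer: 9013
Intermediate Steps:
V = -5633 (V = 43*(-86 - 45) = 43*(-131) = -5633)
z = 6373 (z = -2 + ((3327 + 2453) + 595) = -2 + (5780 + 595) = -2 + 6375 = 6373)
(z + 8273) + V = (6373 + 8273) - 5633 = 14646 - 5633 = 9013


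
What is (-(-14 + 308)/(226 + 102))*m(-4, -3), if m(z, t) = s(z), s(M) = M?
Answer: 147/41 ≈ 3.5854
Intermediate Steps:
m(z, t) = z
(-(-14 + 308)/(226 + 102))*m(-4, -3) = -(-14 + 308)/(226 + 102)*(-4) = -294/328*(-4) = -1*147/164*(-4) = -147/164*(-4) = 147/41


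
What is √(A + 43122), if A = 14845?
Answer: 91*√7 ≈ 240.76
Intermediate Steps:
√(A + 43122) = √(14845 + 43122) = √57967 = 91*√7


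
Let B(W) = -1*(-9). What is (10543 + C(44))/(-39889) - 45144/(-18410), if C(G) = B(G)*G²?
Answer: 642938273/367178245 ≈ 1.7510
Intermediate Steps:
B(W) = 9
C(G) = 9*G²
(10543 + C(44))/(-39889) - 45144/(-18410) = (10543 + 9*44²)/(-39889) - 45144/(-18410) = (10543 + 9*1936)*(-1/39889) - 45144*(-1/18410) = (10543 + 17424)*(-1/39889) + 22572/9205 = 27967*(-1/39889) + 22572/9205 = -27967/39889 + 22572/9205 = 642938273/367178245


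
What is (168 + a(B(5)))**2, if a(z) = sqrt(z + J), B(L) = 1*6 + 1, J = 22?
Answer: (168 + sqrt(29))**2 ≈ 30062.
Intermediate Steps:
B(L) = 7 (B(L) = 6 + 1 = 7)
a(z) = sqrt(22 + z) (a(z) = sqrt(z + 22) = sqrt(22 + z))
(168 + a(B(5)))**2 = (168 + sqrt(22 + 7))**2 = (168 + sqrt(29))**2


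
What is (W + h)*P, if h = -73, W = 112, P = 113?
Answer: 4407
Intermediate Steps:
(W + h)*P = (112 - 73)*113 = 39*113 = 4407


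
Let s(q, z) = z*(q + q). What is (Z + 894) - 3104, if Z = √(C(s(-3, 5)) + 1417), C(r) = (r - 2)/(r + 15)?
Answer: -2210 + √319305/15 ≈ -2172.3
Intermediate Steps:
s(q, z) = 2*q*z (s(q, z) = z*(2*q) = 2*q*z)
C(r) = (-2 + r)/(15 + r)
Z = √319305/15 (Z = √((-2 + 2*(-3)*5)/(15 + 2*(-3)*5) + 1417) = √((-2 - 30)/(15 - 30) + 1417) = √(-32/(-15) + 1417) = √(-1/15*(-32) + 1417) = √(32/15 + 1417) = √(21287/15) = √319305/15 ≈ 37.671)
(Z + 894) - 3104 = (√319305/15 + 894) - 3104 = (894 + √319305/15) - 3104 = -2210 + √319305/15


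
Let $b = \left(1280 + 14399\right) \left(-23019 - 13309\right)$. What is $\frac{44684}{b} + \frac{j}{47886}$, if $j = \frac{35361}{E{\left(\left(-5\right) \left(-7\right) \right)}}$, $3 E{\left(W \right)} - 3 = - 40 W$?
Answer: $- \frac{1321097524763}{793822819151923} \approx -0.0016642$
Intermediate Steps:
$b = -569586712$ ($b = 15679 \left(-36328\right) = -569586712$)
$E{\left(W \right)} = 1 - \frac{40 W}{3}$ ($E{\left(W \right)} = 1 + \frac{\left(-40\right) W}{3} = 1 - \frac{40 W}{3}$)
$j = - \frac{106083}{1397}$ ($j = \frac{35361}{1 - \frac{40 \left(\left(-5\right) \left(-7\right)\right)}{3}} = \frac{35361}{1 - \frac{1400}{3}} = \frac{35361}{- \frac{1397}{3}} = 35361 \left(- \frac{3}{1397}\right) = - \frac{106083}{1397} \approx -75.936$)
$\frac{44684}{b} + \frac{j}{47886} = \frac{44684}{-569586712} - \frac{106083}{1397 \cdot 47886} = 44684 \left(- \frac{1}{569586712}\right) - \frac{35361}{22298914} = - \frac{11171}{142396678} - \frac{35361}{22298914} = - \frac{1321097524763}{793822819151923}$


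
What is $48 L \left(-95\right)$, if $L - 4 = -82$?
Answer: $355680$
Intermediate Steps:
$L = -78$ ($L = 4 - 82 = -78$)
$48 L \left(-95\right) = 48 \left(-78\right) \left(-95\right) = \left(-3744\right) \left(-95\right) = 355680$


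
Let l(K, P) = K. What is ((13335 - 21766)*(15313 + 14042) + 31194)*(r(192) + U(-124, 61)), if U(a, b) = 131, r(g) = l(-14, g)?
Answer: -28952914887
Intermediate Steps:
r(g) = -14
((13335 - 21766)*(15313 + 14042) + 31194)*(r(192) + U(-124, 61)) = ((13335 - 21766)*(15313 + 14042) + 31194)*(-14 + 131) = (-8431*29355 + 31194)*117 = (-247492005 + 31194)*117 = -247460811*117 = -28952914887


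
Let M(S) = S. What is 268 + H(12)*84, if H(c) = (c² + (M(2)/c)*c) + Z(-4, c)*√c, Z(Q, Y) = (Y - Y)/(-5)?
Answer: 12532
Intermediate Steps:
Z(Q, Y) = 0 (Z(Q, Y) = 0*(-⅕) = 0)
H(c) = 2 + c² (H(c) = (c² + (2/c)*c) + 0*√c = (c² + 2) + 0 = (2 + c²) + 0 = 2 + c²)
268 + H(12)*84 = 268 + (2 + 12²)*84 = 268 + (2 + 144)*84 = 268 + 146*84 = 268 + 12264 = 12532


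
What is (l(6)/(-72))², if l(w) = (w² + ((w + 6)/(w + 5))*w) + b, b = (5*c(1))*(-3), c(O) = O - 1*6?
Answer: 185761/69696 ≈ 2.6653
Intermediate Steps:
c(O) = -6 + O (c(O) = O - 6 = -6 + O)
b = 75 (b = (5*(-6 + 1))*(-3) = (5*(-5))*(-3) = -25*(-3) = 75)
l(w) = 75 + w² + w*(6 + w)/(5 + w) (l(w) = (w² + ((w + 6)/(w + 5))*w) + 75 = (w² + ((6 + w)/(5 + w))*w) + 75 = (w² + w*(6 + w)/(5 + w)) + 75 = 75 + w² + w*(6 + w)/(5 + w))
(l(6)/(-72))² = (((375 + 6³ + 6*6² + 81*6)/(5 + 6))/(-72))² = (((375 + 216 + 6*36 + 486)/11)*(-1/72))² = (((375 + 216 + 216 + 486)/11)*(-1/72))² = (((1/11)*1293)*(-1/72))² = ((1293/11)*(-1/72))² = (-431/264)² = 185761/69696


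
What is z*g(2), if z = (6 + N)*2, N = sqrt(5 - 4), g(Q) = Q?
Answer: 28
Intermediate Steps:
N = 1 (N = sqrt(1) = 1)
z = 14 (z = (6 + 1)*2 = 7*2 = 14)
z*g(2) = 14*2 = 28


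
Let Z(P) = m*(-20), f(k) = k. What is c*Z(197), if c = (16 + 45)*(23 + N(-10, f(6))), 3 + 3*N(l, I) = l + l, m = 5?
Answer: -280600/3 ≈ -93533.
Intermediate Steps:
Z(P) = -100 (Z(P) = 5*(-20) = -100)
N(l, I) = -1 + 2*l/3 (N(l, I) = -1 + (l + l)/3 = -1 + (2*l)/3 = -1 + 2*l/3)
c = 2806/3 (c = (16 + 45)*(23 + (-1 + (⅔)*(-10))) = 61*(23 + (-1 - 20/3)) = 61*(23 - 23/3) = 61*(46/3) = 2806/3 ≈ 935.33)
c*Z(197) = (2806/3)*(-100) = -280600/3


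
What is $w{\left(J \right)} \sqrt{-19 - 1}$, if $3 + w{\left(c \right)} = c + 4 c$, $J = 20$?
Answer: $194 i \sqrt{5} \approx 433.8 i$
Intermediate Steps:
$w{\left(c \right)} = -3 + 5 c$ ($w{\left(c \right)} = -3 + \left(c + 4 c\right) = -3 + 5 c$)
$w{\left(J \right)} \sqrt{-19 - 1} = \left(-3 + 5 \cdot 20\right) \sqrt{-19 - 1} = \left(-3 + 100\right) \sqrt{-20} = 97 \cdot 2 i \sqrt{5} = 194 i \sqrt{5}$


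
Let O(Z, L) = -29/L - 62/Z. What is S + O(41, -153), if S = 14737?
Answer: 92436904/6273 ≈ 14736.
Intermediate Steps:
O(Z, L) = -62/Z - 29/L
S + O(41, -153) = 14737 + (-62/41 - 29/(-153)) = 14737 + (-62*1/41 - 29*(-1/153)) = 14737 + (-62/41 + 29/153) = 14737 - 8297/6273 = 92436904/6273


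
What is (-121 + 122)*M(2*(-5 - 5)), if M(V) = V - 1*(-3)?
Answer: -17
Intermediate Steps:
M(V) = 3 + V (M(V) = V + 3 = 3 + V)
(-121 + 122)*M(2*(-5 - 5)) = (-121 + 122)*(3 + 2*(-5 - 5)) = 1*(3 + 2*(-10)) = 1*(3 - 20) = 1*(-17) = -17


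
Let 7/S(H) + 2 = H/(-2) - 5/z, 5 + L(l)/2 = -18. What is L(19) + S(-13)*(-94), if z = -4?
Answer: -3690/23 ≈ -160.43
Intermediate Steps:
L(l) = -46 (L(l) = -10 + 2*(-18) = -10 - 36 = -46)
S(H) = 7/(-¾ - H/2) (S(H) = 7/(-2 + (H/(-2) - 5/(-4))) = 7/(-2 + (H*(-½) - 5*(-¼))) = 7/(-2 + (-H/2 + 5/4)) = 7/(-2 + (5/4 - H/2)) = 7/(-¾ - H/2))
L(19) + S(-13)*(-94) = -46 + (28/(-3 - 2*(-13)))*(-94) = -46 + (28/(-3 + 26))*(-94) = -46 + (28/23)*(-94) = -46 - 2632/23 = -3690/23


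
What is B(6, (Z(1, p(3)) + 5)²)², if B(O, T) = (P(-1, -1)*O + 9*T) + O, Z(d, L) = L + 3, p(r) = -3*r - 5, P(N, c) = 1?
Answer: 112896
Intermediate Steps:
p(r) = -5 - 3*r
Z(d, L) = 3 + L
B(O, T) = 2*O + 9*T (B(O, T) = (1*O + 9*T) + O = (O + 9*T) + O = 2*O + 9*T)
B(6, (Z(1, p(3)) + 5)²)² = (2*6 + 9*((3 + (-5 - 3*3)) + 5)²)² = (12 + 9*((3 + (-5 - 9)) + 5)²)² = (12 + 9*((3 - 14) + 5)²)² = (12 + 9*(-11 + 5)²)² = (12 + 9*(-6)²)² = (12 + 9*36)² = (12 + 324)² = 336² = 112896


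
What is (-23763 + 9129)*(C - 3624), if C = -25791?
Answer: 430459110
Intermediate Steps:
(-23763 + 9129)*(C - 3624) = (-23763 + 9129)*(-25791 - 3624) = -14634*(-29415) = 430459110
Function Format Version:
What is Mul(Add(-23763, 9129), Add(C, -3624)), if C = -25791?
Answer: 430459110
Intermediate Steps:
Mul(Add(-23763, 9129), Add(C, -3624)) = Mul(Add(-23763, 9129), Add(-25791, -3624)) = Mul(-14634, -29415) = 430459110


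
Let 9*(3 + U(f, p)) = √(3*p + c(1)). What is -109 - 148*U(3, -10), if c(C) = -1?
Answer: 335 - 148*I*√31/9 ≈ 335.0 - 91.559*I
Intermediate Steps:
U(f, p) = -3 + √(-1 + 3*p)/9 (U(f, p) = -3 + √(3*p - 1)/9 = -3 + √(-1 + 3*p)/9)
-109 - 148*U(3, -10) = -109 - 148*(-3 + √(-1 + 3*(-10))/9) = -109 - 148*(-3 + √(-1 - 30)/9) = -109 - 148*(-3 + √(-31)/9) = -109 - 148*(-3 + (I*√31)/9) = -109 - 148*(-3 + I*√31/9) = -109 + (444 - 148*I*√31/9) = 335 - 148*I*√31/9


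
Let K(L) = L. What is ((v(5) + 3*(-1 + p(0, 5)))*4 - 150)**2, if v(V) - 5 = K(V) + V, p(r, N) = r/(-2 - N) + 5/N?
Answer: 8100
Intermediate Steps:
p(r, N) = 5/N + r/(-2 - N)
v(V) = 5 + 2*V (v(V) = 5 + (V + V) = 5 + 2*V)
((v(5) + 3*(-1 + p(0, 5)))*4 - 150)**2 = (((5 + 2*5) + 3*(-1 + (10 + 5*5 - 1*5*0)/(5*(2 + 5))))*4 - 150)**2 = (((5 + 10) + 3*(-1 + (1/5)*(10 + 25 + 0)/7))*4 - 150)**2 = ((15 + 3*(-1 + (1/5)*(1/7)*35))*4 - 150)**2 = ((15 + 3*(-1 + 1))*4 - 150)**2 = ((15 + 3*0)*4 - 150)**2 = ((15 + 0)*4 - 150)**2 = (15*4 - 150)**2 = (60 - 150)**2 = (-90)**2 = 8100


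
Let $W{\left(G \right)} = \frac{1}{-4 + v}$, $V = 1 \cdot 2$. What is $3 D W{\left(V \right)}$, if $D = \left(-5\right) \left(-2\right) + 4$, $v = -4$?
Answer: $- \frac{21}{4} \approx -5.25$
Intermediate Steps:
$V = 2$
$W{\left(G \right)} = - \frac{1}{8}$ ($W{\left(G \right)} = \frac{1}{-4 - 4} = \frac{1}{-8} = - \frac{1}{8}$)
$D = 14$ ($D = 10 + 4 = 14$)
$3 D W{\left(V \right)} = 3 \cdot 14 \left(- \frac{1}{8}\right) = 42 \left(- \frac{1}{8}\right) = - \frac{21}{4}$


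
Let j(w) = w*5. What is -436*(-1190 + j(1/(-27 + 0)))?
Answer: 14010860/27 ≈ 5.1892e+5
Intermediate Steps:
j(w) = 5*w
-436*(-1190 + j(1/(-27 + 0))) = -436*(-1190 + 5/(-27 + 0)) = -436*(-1190 + 5/(-27)) = -436*(-1190 + 5*(-1/27)) = -436*(-1190 - 5/27) = -436*(-32135/27) = 14010860/27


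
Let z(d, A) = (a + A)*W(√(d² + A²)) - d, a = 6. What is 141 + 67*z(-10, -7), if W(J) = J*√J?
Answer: 811 - 67*149^(¾) ≈ -2046.4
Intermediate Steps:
W(J) = J^(3/2)
z(d, A) = -d + (A² + d²)^(¾)*(6 + A) (z(d, A) = (6 + A)*(√(d² + A²))^(3/2) - d = (6 + A)*(√(A² + d²))^(3/2) - d = (6 + A)*(A² + d²)^(¾) - d = (A² + d²)^(¾)*(6 + A) - d = -d + (A² + d²)^(¾)*(6 + A))
141 + 67*z(-10, -7) = 141 + 67*(-1*(-10) + 6*((-7)² + (-10)²)^(¾) - 7*((-7)² + (-10)²)^(¾)) = 141 + 67*(10 + 6*(49 + 100)^(¾) - 7*(49 + 100)^(¾)) = 141 + 67*(10 + 6*149^(¾) - 7*149^(¾)) = 141 + 67*(10 - 149^(¾)) = 141 + (670 - 67*149^(¾)) = 811 - 67*149^(¾)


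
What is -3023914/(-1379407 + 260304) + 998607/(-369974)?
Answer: 1225468715/414039013322 ≈ 0.0029598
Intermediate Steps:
-3023914/(-1379407 + 260304) + 998607/(-369974) = -3023914/(-1119103) + 998607*(-1/369974) = -3023914*(-1/1119103) - 998607/369974 = 3023914/1119103 - 998607/369974 = 1225468715/414039013322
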